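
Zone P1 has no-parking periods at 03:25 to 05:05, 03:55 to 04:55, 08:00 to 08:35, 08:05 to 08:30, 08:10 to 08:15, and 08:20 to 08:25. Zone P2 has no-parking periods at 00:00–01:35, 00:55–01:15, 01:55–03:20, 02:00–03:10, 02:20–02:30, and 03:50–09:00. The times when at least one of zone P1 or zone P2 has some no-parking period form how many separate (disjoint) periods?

3

First set merges to 03:25-05:05, 08:00-08:35.
Second set merges to 00:00-01:35, 01:55-03:20, 03:50-09:00.
A ∪ B = 00:00-01:35, 01:55-03:20, 03:25-09:00.
That is 3 disjoint pieces.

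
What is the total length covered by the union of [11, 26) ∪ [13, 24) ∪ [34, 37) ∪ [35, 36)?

18

Merged: [11, 26), [34, 37).
Lengths: 15 + 3 = 18.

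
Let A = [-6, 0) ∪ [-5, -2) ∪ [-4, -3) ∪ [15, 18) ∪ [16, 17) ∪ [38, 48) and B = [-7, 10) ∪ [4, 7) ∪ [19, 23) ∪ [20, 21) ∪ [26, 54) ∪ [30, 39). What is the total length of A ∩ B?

16

Merge the first list: [-6, 0), [15, 18), [38, 48).
Merge the second list: [-7, 10), [19, 23), [26, 54).
A ∩ B = [-6, 0), [38, 48).
Total: 6 + 10 = 16.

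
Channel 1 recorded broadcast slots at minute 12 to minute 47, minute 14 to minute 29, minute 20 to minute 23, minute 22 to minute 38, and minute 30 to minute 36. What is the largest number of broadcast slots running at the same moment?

4

Sweep endpoints in order; track running count of active intervals.
Peak of 4 reached at minute 22.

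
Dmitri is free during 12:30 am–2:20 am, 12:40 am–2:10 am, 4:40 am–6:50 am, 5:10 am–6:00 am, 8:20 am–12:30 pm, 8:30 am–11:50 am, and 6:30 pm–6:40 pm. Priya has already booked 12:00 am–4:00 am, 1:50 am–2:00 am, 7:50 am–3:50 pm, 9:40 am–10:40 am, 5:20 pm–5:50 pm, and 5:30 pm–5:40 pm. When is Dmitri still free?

First set merges to 12:30 am–2:20 am, 4:40 am–6:50 am, 8:20 am–12:30 pm, 6:30 pm–6:40 pm.
Second set merges to 12:00 am–4:00 am, 7:50 am–3:50 pm, 5:20 pm–5:50 pm.
12:30 am–2:20 am: entirely removed.
4:40 am–6:50 am: nothing removed.
8:20 am–12:30 pm: entirely removed.
6:30 pm–6:40 pm: nothing removed.

4:40 am–6:50 am, 6:30 pm–6:40 pm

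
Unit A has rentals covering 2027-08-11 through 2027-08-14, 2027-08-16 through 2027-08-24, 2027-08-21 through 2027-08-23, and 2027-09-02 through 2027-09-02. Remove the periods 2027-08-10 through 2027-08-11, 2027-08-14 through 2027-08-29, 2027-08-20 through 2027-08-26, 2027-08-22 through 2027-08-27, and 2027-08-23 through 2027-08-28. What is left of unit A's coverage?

Merge the first list: 2027-08-11 through 2027-08-14, 2027-08-16 through 2027-08-24, 2027-09-02 through 2027-09-02.
Merge the second list: 2027-08-10 through 2027-08-11, 2027-08-14 through 2027-08-29.
2027-08-11 through 2027-08-14 \ B = 2027-08-12 through 2027-08-13.
2027-08-16 through 2027-08-24: entirely removed.
2027-09-02 through 2027-09-02: nothing removed.

2027-08-12 through 2027-08-13, 2027-09-02 through 2027-09-02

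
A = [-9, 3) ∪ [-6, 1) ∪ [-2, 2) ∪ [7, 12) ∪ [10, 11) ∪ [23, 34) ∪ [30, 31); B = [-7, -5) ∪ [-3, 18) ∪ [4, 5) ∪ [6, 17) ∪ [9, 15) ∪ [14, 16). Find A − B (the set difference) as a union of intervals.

Merge the first list: [-9, 3), [7, 12), [23, 34).
Merge the second list: [-7, -5), [-3, 18).
[-9, 3) with B removed leaves [-9, -7), [-5, -3).
[7, 12) lies entirely inside B → drops out.
[23, 34) is untouched.

[-9, -7) ∪ [-5, -3) ∪ [23, 34)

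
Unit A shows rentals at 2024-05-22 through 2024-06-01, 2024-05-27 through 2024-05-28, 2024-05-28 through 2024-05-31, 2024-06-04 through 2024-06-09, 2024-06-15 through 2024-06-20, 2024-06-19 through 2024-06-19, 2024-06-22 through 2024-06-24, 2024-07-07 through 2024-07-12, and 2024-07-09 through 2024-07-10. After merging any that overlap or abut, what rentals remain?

2024-05-22 through 2024-06-01, 2024-06-04 through 2024-06-09, 2024-06-15 through 2024-06-20, 2024-06-22 through 2024-06-24, 2024-07-07 through 2024-07-12

2024-05-27 through 2024-05-28 overlaps/touches 2024-05-22 through 2024-06-01 → extend to 2024-05-22 through 2024-06-01.
2024-05-28 through 2024-05-31 overlaps/touches 2024-05-22 through 2024-06-01 → extend to 2024-05-22 through 2024-06-01.
2024-06-04 through 2024-06-09 is disjoint → start new block.
2024-06-15 through 2024-06-20 is disjoint → start new block.
2024-06-19 through 2024-06-19 overlaps/touches 2024-06-15 through 2024-06-20 → extend to 2024-06-15 through 2024-06-20.
2024-06-22 through 2024-06-24 is disjoint → start new block.
2024-07-07 through 2024-07-12 is disjoint → start new block.
2024-07-09 through 2024-07-10 overlaps/touches 2024-07-07 through 2024-07-12 → extend to 2024-07-07 through 2024-07-12.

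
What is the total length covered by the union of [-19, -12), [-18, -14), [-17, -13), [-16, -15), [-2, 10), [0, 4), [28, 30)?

Merged: [-19, -12), [-2, 10), [28, 30).
Lengths: 7 + 12 + 2 = 21.

21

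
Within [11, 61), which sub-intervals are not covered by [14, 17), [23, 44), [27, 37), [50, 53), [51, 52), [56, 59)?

After merging, the occupied span is [14, 17), [23, 44), [50, 53), [56, 59).
Uncovered inside [11, 61): [11, 14), [17, 23), [44, 50), [53, 56), [59, 61).

[11, 14) ∪ [17, 23) ∪ [44, 50) ∪ [53, 56) ∪ [59, 61)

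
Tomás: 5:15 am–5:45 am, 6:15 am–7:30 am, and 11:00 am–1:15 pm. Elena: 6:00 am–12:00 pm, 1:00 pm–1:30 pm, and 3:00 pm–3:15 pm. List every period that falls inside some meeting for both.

5:15 am–5:45 am: no overlap with the second set.
6:15 am–7:30 am meets the second set on 6:15 am–7:30 am.
11:00 am–1:15 pm meets the second set on 11:00 am–12:00 pm, 1:00 pm–1:15 pm.

6:15 am–7:30 am, 11:00 am–12:00 pm, 1:00 pm–1:15 pm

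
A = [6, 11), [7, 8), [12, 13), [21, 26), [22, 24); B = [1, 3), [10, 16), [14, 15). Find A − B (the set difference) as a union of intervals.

Merge the first list: [6, 11), [12, 13), [21, 26).
Merge the second list: [1, 3), [10, 16).
[6, 11) \ B = [6, 10).
[12, 13): entirely removed.
[21, 26): nothing removed.

[6, 10) ∪ [21, 26)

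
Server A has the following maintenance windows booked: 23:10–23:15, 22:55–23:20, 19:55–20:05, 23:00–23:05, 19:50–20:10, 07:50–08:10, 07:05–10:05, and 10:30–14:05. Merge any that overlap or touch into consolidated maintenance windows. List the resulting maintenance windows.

07:05–10:05, 10:30–14:05, 19:50–20:10, 22:55–23:20

Sort by start: 07:05–10:05, 07:50–08:10, 10:30–14:05, 19:50–20:10, 19:55–20:05, 22:55–23:20, 23:00–23:05, 23:10–23:15.
07:50–08:10 overlaps/touches 07:05–10:05 → extend to 07:05–10:05.
10:30–14:05 is disjoint → start new block.
19:50–20:10 is disjoint → start new block.
19:55–20:05 overlaps/touches 19:50–20:10 → extend to 19:50–20:10.
22:55–23:20 is disjoint → start new block.
23:00–23:05 overlaps/touches 22:55–23:20 → extend to 22:55–23:20.
23:10–23:15 overlaps/touches 22:55–23:20 → extend to 22:55–23:20.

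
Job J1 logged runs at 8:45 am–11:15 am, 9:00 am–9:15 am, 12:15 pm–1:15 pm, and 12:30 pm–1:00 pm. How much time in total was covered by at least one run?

3 h 30 min

Merged: 8:45 am–11:15 am, 12:15 pm–1:15 pm.
Lengths: 2 h 30 min + 1 h = 3 h 30 min.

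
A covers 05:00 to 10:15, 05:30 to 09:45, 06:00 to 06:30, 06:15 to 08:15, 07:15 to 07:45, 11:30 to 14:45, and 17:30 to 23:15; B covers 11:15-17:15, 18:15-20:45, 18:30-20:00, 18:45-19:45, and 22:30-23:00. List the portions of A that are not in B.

Merge the first list: 05:00–10:15, 11:30–14:45, 17:30–23:15.
Merge the second list: 11:15–17:15, 18:15–20:45, 22:30–23:00.
05:00–10:15 is untouched.
11:30–14:45 lies entirely inside B → drops out.
17:30–23:15 with B removed leaves 17:30–18:15, 20:45–22:30, 23:00–23:15.

05:00–10:15, 17:30–18:15, 20:45–22:30, 23:00–23:15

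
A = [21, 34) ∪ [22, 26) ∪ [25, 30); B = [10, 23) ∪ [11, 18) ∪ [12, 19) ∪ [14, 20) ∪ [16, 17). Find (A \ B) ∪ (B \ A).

Merge the first list: [21, 34).
Merge the second list: [10, 23).
A but not B: [23, 34).
B but not A: [10, 21).
Combining gives A △ B.

[10, 21) ∪ [23, 34)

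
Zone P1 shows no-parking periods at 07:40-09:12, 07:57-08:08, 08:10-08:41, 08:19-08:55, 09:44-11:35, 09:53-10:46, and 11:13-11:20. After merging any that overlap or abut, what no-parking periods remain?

07:40-09:12, 09:44-11:35

07:57-08:08 overlaps/touches 07:40-09:12 → extend to 07:40-09:12.
08:10-08:41 overlaps/touches 07:40-09:12 → extend to 07:40-09:12.
08:19-08:55 overlaps/touches 07:40-09:12 → extend to 07:40-09:12.
09:44-11:35 is disjoint → start new block.
09:53-10:46 overlaps/touches 09:44-11:35 → extend to 09:44-11:35.
11:13-11:20 overlaps/touches 09:44-11:35 → extend to 09:44-11:35.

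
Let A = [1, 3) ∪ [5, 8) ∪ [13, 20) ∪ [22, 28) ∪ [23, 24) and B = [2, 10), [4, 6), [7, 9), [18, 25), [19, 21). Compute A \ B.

Merge the first list: [1, 3), [5, 8), [13, 20), [22, 28).
Merge the second list: [2, 10), [18, 25).
[1, 3) minus B → [1, 2).
[5, 8): fully covered by B → removed.
[13, 20) minus B → [13, 18).
[22, 28) minus B → [25, 28).

[1, 2) ∪ [13, 18) ∪ [25, 28)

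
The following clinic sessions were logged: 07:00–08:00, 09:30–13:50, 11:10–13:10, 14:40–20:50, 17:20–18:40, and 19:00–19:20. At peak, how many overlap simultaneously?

At 11:10, 2 of the intervals are simultaneously active.
No point has more.

2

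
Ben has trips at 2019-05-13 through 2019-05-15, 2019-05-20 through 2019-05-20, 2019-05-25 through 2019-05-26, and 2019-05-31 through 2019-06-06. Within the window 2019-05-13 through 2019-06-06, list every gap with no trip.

2019-05-16 through 2019-05-19, 2019-05-21 through 2019-05-24, 2019-05-27 through 2019-05-30

The merged coverage is 2019-05-13 through 2019-05-15, 2019-05-20 through 2019-05-20, 2019-05-25 through 2019-05-26, 2019-05-31 through 2019-06-06.
Gaps within 2019-05-13 through 2019-06-06: 2019-05-16 through 2019-05-19, 2019-05-21 through 2019-05-24, 2019-05-27 through 2019-05-30.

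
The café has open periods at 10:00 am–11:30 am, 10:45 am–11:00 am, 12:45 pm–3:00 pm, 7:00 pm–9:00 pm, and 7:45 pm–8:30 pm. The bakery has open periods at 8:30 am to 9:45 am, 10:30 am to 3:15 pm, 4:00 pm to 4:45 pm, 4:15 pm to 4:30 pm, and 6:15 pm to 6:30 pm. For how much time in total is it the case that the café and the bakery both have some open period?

3 h 15 min

A, merged: 10:00 am–11:30 am, 12:45 pm–3:00 pm, 7:00 pm–9:00 pm.
B, merged: 8:30 am–9:45 am, 10:30 am–3:15 pm, 4:00 pm–4:45 pm, 6:15 pm–6:30 pm.
A ∩ B = 10:30 am–11:30 am, 12:45 pm–3:00 pm.
Total: 1 h + 2 h 15 min = 3 h 15 min.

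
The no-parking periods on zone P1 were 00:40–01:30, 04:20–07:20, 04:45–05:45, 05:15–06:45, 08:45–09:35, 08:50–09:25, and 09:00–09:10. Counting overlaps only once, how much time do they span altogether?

Merged: 00:40–01:30, 04:20–07:20, 08:45–09:35.
Lengths: 50 min + 3 h + 50 min = 4 h 40 min.

4 h 40 min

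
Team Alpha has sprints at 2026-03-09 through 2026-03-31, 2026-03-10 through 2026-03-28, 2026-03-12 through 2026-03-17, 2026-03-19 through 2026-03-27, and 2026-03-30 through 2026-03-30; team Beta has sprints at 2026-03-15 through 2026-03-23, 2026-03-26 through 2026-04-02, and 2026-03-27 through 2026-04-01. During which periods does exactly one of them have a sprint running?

2026-03-09 through 2026-03-14, 2026-03-24 through 2026-03-25, 2026-04-01 through 2026-04-02

Merge the first list: 2026-03-09 through 2026-03-31.
Merge the second list: 2026-03-15 through 2026-03-23, 2026-03-26 through 2026-04-02.
A \ B = 2026-03-09 through 2026-03-14, 2026-03-24 through 2026-03-25.
B \ A = 2026-04-01 through 2026-04-02.
Union of the two gives the symmetric difference.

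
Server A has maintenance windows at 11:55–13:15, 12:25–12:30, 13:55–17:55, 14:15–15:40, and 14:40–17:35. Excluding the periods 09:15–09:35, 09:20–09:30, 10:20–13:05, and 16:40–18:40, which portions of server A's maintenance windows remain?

Merge the first list: 11:55–13:15, 13:55–17:55.
Merge the second list: 09:15–09:35, 10:20–13:05, 16:40–18:40.
11:55–13:15 minus B → 13:05–13:15.
13:55–17:55 minus B → 13:55–16:40.

13:05–13:15, 13:55–16:40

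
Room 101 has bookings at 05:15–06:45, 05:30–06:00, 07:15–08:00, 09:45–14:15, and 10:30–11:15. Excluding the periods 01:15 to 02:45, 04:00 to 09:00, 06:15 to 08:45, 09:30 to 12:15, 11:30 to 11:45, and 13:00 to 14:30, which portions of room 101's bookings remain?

First set merges to 05:15-06:45, 07:15-08:00, 09:45-14:15.
Second set merges to 01:15-02:45, 04:00-09:00, 09:30-12:15, 13:00-14:30.
05:15-06:45 lies entirely inside B → drops out.
07:15-08:00 lies entirely inside B → drops out.
09:45-14:15 with B removed leaves 12:15-13:00.

12:15-13:00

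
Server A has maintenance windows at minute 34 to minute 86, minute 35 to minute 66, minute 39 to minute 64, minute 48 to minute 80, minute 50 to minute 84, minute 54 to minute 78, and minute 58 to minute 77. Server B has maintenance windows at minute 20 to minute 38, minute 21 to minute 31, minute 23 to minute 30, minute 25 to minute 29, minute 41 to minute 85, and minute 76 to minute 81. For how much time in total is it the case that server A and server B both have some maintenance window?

48 minutes

First set merges to minute 34 to minute 86.
Second set merges to minute 20 to minute 38, minute 41 to minute 85.
A ∩ B = minute 34 to minute 38, minute 41 to minute 85.
Total: 4 minutes + 44 minutes = 48 minutes.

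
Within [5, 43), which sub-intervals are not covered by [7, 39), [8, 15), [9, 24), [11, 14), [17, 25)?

The merged coverage is [7, 39).
Uncovered inside [5, 43): [5, 7), [39, 43).

[5, 7) ∪ [39, 43)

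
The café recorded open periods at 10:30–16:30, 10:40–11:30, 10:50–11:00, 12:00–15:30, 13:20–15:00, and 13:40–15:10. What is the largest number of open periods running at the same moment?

Walk the sorted start/end points keeping a running depth.
The depth first hits 4 at 13:40.

4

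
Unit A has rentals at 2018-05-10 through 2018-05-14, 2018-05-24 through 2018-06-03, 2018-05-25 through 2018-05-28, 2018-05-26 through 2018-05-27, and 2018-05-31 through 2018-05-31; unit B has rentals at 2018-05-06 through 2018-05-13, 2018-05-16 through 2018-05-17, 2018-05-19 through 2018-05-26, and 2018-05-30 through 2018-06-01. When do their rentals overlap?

A, merged: 2018-05-10 through 2018-05-14, 2018-05-24 through 2018-06-03.
2018-05-10 through 2018-05-14 meets the second set on 2018-05-10 through 2018-05-13.
2018-05-24 through 2018-06-03 meets the second set on 2018-05-24 through 2018-05-26, 2018-05-30 through 2018-06-01.

2018-05-10 through 2018-05-13, 2018-05-24 through 2018-05-26, 2018-05-30 through 2018-06-01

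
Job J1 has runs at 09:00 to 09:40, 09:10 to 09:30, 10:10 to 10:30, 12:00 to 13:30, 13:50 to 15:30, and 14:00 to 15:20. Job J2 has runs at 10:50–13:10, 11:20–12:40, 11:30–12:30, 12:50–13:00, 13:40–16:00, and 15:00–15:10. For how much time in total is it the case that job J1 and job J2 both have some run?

2 h 50 min

First set merges to 09:00–09:40, 10:10–10:30, 12:00–13:30, 13:50–15:30.
Second set merges to 10:50–13:10, 13:40–16:00.
A ∩ B = 12:00–13:10, 13:50–15:30.
Total: 1 h 10 min + 1 h 40 min = 2 h 50 min.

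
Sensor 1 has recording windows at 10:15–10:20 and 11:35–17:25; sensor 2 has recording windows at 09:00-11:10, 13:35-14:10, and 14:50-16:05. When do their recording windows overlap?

10:15-10:20 ∩ B → 10:15-10:20.
11:35-17:25 ∩ B → 13:35-14:10, 14:50-16:05.

10:15-10:20, 13:35-14:10, 14:50-16:05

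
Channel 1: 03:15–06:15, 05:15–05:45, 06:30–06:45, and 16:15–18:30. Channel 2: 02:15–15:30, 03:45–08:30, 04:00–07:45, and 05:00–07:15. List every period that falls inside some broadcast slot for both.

Merge the first list: 03:15–06:15, 06:30–06:45, 16:15–18:30.
Merge the second list: 02:15–15:30.
03:15–06:15 overlaps B on 03:15–06:15.
06:30–06:45 overlaps B on 06:30–06:45.
16:15–18:30 falls entirely outside B.

03:15–06:15, 06:30–06:45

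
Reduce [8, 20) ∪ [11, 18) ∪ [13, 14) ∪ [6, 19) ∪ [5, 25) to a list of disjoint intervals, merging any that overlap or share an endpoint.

Sort by start: [5, 25), [6, 19), [8, 20), [11, 18), [13, 14).
[6, 19) overlaps/touches [5, 25) → extend to [5, 25).
[8, 20) overlaps/touches [5, 25) → extend to [5, 25).
[11, 18) overlaps/touches [5, 25) → extend to [5, 25).
[13, 14) overlaps/touches [5, 25) → extend to [5, 25).

[5, 25)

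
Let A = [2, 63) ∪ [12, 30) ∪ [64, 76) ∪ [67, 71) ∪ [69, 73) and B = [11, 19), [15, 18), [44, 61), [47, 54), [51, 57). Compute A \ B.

Merge the first list: [2, 63), [64, 76).
Merge the second list: [11, 19), [44, 61).
[2, 63) with B removed leaves [2, 11), [19, 44), [61, 63).
[64, 76) is untouched.

[2, 11) ∪ [19, 44) ∪ [61, 63) ∪ [64, 76)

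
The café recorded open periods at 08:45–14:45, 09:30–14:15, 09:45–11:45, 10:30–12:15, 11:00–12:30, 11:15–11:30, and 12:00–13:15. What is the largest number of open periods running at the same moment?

At 11:15, 6 of the intervals are simultaneously active.
No point has more.

6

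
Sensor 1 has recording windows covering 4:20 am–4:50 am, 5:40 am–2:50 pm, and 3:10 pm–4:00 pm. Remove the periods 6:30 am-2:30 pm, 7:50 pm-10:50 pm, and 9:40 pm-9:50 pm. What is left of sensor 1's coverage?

Merge the second list: 6:30 am–2:30 pm, 7:50 pm–10:50 pm.
4:20 am–4:50 am is untouched.
5:40 am–2:50 pm with B removed leaves 5:40 am–6:30 am, 2:30 pm–2:50 pm.
3:10 pm–4:00 pm is untouched.

4:20 am–4:50 am, 5:40 am–6:30 am, 2:30 pm–2:50 pm, 3:10 pm–4:00 pm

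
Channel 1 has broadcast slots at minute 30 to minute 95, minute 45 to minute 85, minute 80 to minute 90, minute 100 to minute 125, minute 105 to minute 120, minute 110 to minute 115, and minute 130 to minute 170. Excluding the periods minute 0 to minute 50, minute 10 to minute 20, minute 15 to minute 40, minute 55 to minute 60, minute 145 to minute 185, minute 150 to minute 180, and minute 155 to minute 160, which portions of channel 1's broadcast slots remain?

A, merged: minute 30 to minute 95, minute 100 to minute 125, minute 130 to minute 170.
B, merged: minute 0 to minute 50, minute 55 to minute 60, minute 145 to minute 185.
minute 30 to minute 95 \ B = minute 50 to minute 55, minute 60 to minute 95.
minute 100 to minute 125: nothing removed.
minute 130 to minute 170 \ B = minute 130 to minute 145.

minute 50 to minute 55, minute 60 to minute 95, minute 100 to minute 125, minute 130 to minute 145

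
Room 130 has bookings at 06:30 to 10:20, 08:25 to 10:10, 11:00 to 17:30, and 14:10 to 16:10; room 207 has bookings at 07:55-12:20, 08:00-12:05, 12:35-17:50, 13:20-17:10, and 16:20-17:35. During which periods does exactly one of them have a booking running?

06:30-07:55, 10:20-11:00, 12:20-12:35, 17:30-17:50

First set merges to 06:30-10:20, 11:00-17:30.
Second set merges to 07:55-12:20, 12:35-17:50.
Only in the first: 06:30-07:55, 12:20-12:35.
Only in the second: 10:20-11:00, 17:30-17:50.
Together these are the periods covered by exactly one.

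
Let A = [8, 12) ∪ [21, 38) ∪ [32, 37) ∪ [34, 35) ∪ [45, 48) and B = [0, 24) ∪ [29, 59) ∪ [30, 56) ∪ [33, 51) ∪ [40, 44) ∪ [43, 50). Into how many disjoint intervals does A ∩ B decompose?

4

Merge the first list: [8, 12), [21, 38), [45, 48).
Merge the second list: [0, 24), [29, 59).
A ∩ B = [8, 12), [21, 24), [29, 38), [45, 48).
That is 4 disjoint pieces.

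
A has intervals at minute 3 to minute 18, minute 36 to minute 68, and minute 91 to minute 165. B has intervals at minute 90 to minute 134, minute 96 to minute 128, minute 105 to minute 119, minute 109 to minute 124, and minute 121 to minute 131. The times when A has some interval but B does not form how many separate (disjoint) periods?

3

B, merged: minute 90 to minute 134.
A \ B = minute 3 to minute 18, minute 36 to minute 68, minute 134 to minute 165.
That is 3 disjoint pieces.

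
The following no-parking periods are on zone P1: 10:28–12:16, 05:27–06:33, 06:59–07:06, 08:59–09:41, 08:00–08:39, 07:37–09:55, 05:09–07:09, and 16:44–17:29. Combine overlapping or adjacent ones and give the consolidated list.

Sort by start: 05:09–07:09, 05:27–06:33, 06:59–07:06, 07:37–09:55, 08:00–08:39, 08:59–09:41, 10:28–12:16, 16:44–17:29.
05:27–06:33 overlaps/touches 05:09–07:09 → extend to 05:09–07:09.
06:59–07:06 overlaps/touches 05:09–07:09 → extend to 05:09–07:09.
07:37–09:55 is disjoint → start new block.
08:00–08:39 overlaps/touches 07:37–09:55 → extend to 07:37–09:55.
08:59–09:41 overlaps/touches 07:37–09:55 → extend to 07:37–09:55.
10:28–12:16 is disjoint → start new block.
16:44–17:29 is disjoint → start new block.

05:09–07:09, 07:37–09:55, 10:28–12:16, 16:44–17:29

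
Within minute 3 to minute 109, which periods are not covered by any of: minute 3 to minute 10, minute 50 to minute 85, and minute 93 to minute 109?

Covered (merged): minute 3 to minute 10, minute 50 to minute 85, minute 93 to minute 109.
Uncovered inside minute 3 to minute 109: minute 10 to minute 50, minute 85 to minute 93.

minute 10 to minute 50, minute 85 to minute 93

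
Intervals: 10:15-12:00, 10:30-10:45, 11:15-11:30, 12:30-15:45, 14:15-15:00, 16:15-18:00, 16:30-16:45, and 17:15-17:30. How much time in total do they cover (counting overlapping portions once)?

6 h 45 min

Merged: 10:15–12:00, 12:30–15:45, 16:15–18:00.
Lengths: 1 h 45 min + 3 h 15 min + 1 h 45 min = 6 h 45 min.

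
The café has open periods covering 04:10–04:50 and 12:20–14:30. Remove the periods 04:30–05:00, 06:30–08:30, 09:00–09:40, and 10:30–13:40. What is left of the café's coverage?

04:10–04:50 minus B → 04:10–04:30.
12:20–14:30 minus B → 13:40–14:30.

04:10–04:30, 13:40–14:30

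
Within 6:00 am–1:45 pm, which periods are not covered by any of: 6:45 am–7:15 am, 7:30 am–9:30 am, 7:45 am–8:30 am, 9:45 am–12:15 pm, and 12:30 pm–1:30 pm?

The merged coverage is 6:45 am–7:15 am, 7:30 am–9:30 am, 9:45 am–12:15 pm, 12:30 pm–1:30 pm.
Complement within 6:00 am–1:45 pm: 6:00 am–6:45 am, 7:15 am–7:30 am, 9:30 am–9:45 am, 12:15 pm–12:30 pm, 1:30 pm–1:45 pm.

6:00 am–6:45 am, 7:15 am–7:30 am, 9:30 am–9:45 am, 12:15 pm–12:30 pm, 1:30 pm–1:45 pm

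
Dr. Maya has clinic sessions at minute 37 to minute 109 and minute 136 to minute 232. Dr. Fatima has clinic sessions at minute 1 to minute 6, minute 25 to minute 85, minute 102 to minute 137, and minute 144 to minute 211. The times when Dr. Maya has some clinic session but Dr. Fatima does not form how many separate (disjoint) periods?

3

A \ B = minute 85 to minute 102, minute 137 to minute 144, minute 211 to minute 232.
That is 3 disjoint pieces.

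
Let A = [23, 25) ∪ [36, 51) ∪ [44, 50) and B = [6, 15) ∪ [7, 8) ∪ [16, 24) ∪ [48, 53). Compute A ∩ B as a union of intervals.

[23, 24) ∪ [48, 51)

Merge the first list: [23, 25), [36, 51).
Merge the second list: [6, 15), [16, 24), [48, 53).
[23, 25) overlaps B on [23, 24).
[36, 51) overlaps B on [48, 51).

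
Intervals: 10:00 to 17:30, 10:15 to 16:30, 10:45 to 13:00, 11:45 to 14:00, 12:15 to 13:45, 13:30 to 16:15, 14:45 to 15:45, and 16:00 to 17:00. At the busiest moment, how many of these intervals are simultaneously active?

At 12:15, 5 of the intervals are simultaneously active.
No point has more.

5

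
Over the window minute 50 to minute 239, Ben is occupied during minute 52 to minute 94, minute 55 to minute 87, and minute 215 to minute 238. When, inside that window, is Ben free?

After merging, the occupied span is minute 52 to minute 94, minute 215 to minute 238.
Uncovered inside minute 50 to minute 239: minute 50 to minute 52, minute 94 to minute 215, minute 238 to minute 239.

minute 50 to minute 52, minute 94 to minute 215, minute 238 to minute 239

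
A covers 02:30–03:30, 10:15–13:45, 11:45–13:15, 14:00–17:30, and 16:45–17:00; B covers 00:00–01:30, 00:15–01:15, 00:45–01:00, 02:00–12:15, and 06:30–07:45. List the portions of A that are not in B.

First set merges to 02:30–03:30, 10:15–13:45, 14:00–17:30.
Second set merges to 00:00–01:30, 02:00–12:15.
02:30–03:30 lies entirely inside B → drops out.
10:15–13:45 with B removed leaves 12:15–13:45.
14:00–17:30 is untouched.

12:15–13:45, 14:00–17:30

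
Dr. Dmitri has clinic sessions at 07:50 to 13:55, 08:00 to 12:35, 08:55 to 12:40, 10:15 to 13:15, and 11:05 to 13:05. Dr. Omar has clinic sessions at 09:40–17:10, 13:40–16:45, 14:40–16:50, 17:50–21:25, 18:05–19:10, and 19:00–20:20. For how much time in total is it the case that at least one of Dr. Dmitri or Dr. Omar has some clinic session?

12 h 55 min

Merge the first list: 07:50–13:55.
Merge the second list: 09:40–17:10, 17:50–21:25.
A ∪ B = 07:50–17:10, 17:50–21:25.
Total: 9 h 20 min + 3 h 35 min = 12 h 55 min.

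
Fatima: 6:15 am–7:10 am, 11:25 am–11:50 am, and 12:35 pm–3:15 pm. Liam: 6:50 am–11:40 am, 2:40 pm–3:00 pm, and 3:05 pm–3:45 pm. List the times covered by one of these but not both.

A but not B: 6:15 am-6:50 am, 11:40 am-11:50 am, 12:35 pm-2:40 pm, 3:00 pm-3:05 pm.
B but not A: 7:10 am-11:25 am, 3:15 pm-3:45 pm.
Combining gives A △ B.

6:15 am-6:50 am, 7:10 am-11:25 am, 11:40 am-11:50 am, 12:35 pm-2:40 pm, 3:00 pm-3:05 pm, 3:15 pm-3:45 pm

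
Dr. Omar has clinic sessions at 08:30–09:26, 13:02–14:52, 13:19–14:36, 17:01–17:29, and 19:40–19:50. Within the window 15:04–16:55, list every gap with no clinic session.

15:04–16:55

After merging, the occupied span is 08:30–09:26, 13:02–14:52, 17:01–17:29, 19:40–19:50.
Complement within 15:04–16:55: 15:04–16:55.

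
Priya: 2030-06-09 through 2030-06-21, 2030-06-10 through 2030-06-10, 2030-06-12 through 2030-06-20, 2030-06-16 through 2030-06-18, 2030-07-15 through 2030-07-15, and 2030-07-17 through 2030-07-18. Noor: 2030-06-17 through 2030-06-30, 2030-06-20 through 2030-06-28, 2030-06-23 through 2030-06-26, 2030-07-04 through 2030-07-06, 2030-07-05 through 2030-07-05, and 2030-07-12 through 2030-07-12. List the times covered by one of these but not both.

Merge the first list: 2030-06-09 through 2030-06-21, 2030-07-15 through 2030-07-15, 2030-07-17 through 2030-07-18.
Merge the second list: 2030-06-17 through 2030-06-30, 2030-07-04 through 2030-07-06, 2030-07-12 through 2030-07-12.
Only in the first: 2030-06-09 through 2030-06-16, 2030-07-15 through 2030-07-15, 2030-07-17 through 2030-07-18.
Only in the second: 2030-06-22 through 2030-06-30, 2030-07-04 through 2030-07-06, 2030-07-12 through 2030-07-12.
Together these are the periods covered by exactly one.

2030-06-09 through 2030-06-16, 2030-06-22 through 2030-06-30, 2030-07-04 through 2030-07-06, 2030-07-12 through 2030-07-12, 2030-07-15 through 2030-07-15, 2030-07-17 through 2030-07-18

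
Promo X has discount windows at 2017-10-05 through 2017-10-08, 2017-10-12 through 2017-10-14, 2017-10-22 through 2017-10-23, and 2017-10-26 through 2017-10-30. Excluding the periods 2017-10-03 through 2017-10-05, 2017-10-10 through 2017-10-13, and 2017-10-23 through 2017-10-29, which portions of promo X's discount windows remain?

2017-10-05 through 2017-10-08 with B removed leaves 2017-10-06 through 2017-10-08.
2017-10-12 through 2017-10-14 with B removed leaves 2017-10-14 through 2017-10-14.
2017-10-22 through 2017-10-23 with B removed leaves 2017-10-22 through 2017-10-22.
2017-10-26 through 2017-10-30 with B removed leaves 2017-10-30 through 2017-10-30.

2017-10-06 through 2017-10-08, 2017-10-14 through 2017-10-14, 2017-10-22 through 2017-10-22, 2017-10-30 through 2017-10-30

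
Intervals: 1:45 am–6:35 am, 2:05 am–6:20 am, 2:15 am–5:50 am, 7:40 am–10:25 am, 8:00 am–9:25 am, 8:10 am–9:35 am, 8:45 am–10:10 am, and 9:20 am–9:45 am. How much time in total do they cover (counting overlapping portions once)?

7 h 35 min

Merged: 1:45 am–6:35 am, 7:40 am–10:25 am.
Lengths: 4 h 50 min + 2 h 45 min = 7 h 35 min.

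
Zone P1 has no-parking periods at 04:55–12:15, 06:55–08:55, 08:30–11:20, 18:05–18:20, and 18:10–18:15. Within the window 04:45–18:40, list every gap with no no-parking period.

The merged coverage is 04:55–12:15, 18:05–18:20.
Complement within 04:45–18:40: 04:45–04:55, 12:15–18:05, 18:20–18:40.

04:45–04:55, 12:15–18:05, 18:20–18:40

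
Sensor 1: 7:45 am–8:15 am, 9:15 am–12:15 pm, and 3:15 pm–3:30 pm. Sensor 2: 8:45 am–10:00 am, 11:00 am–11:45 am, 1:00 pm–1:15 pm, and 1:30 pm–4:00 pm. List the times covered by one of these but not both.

7:45 am–8:15 am, 8:45 am–9:15 am, 10:00 am–11:00 am, 11:45 am–12:15 pm, 1:00 pm–1:15 pm, 1:30 pm–3:15 pm, 3:30 pm–4:00 pm

A \ B = 7:45 am–8:15 am, 10:00 am–11:00 am, 11:45 am–12:15 pm.
B \ A = 8:45 am–9:15 am, 1:00 pm–1:15 pm, 1:30 pm–3:15 pm, 3:30 pm–4:00 pm.
Union of the two gives the symmetric difference.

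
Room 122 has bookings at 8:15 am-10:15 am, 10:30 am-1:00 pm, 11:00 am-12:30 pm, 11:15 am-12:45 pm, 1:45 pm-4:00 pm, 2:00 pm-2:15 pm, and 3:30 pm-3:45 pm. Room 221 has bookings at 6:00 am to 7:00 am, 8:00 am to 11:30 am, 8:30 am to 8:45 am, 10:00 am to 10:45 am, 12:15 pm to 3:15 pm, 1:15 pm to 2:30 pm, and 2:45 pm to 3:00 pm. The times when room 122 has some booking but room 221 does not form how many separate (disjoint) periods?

A, merged: 8:15 am–10:15 am, 10:30 am–1:00 pm, 1:45 pm–4:00 pm.
B, merged: 6:00 am–7:00 am, 8:00 am–11:30 am, 12:15 pm–3:15 pm.
A \ B = 11:30 am–12:15 pm, 3:15 pm–4:00 pm.
That is 2 disjoint pieces.

2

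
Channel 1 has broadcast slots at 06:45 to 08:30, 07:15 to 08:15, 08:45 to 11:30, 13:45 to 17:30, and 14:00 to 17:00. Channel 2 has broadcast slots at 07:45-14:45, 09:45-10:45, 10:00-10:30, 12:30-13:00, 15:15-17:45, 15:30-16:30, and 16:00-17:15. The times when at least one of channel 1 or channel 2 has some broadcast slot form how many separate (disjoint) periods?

1

Merge the first list: 06:45–08:30, 08:45–11:30, 13:45–17:30.
Merge the second list: 07:45–14:45, 15:15–17:45.
A ∪ B = 06:45–17:45.
That is 1 disjoint piece.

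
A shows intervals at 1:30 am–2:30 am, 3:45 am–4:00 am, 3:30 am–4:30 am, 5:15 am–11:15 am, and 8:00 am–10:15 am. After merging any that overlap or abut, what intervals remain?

1:30 am-2:30 am, 3:30 am-4:30 am, 5:15 am-11:15 am

Sort by start: 1:30 am-2:30 am, 3:30 am-4:30 am, 3:45 am-4:00 am, 5:15 am-11:15 am, 8:00 am-10:15 am.
3:30 am-4:30 am is disjoint → start new block.
3:45 am-4:00 am overlaps/touches 3:30 am-4:30 am → extend to 3:30 am-4:30 am.
5:15 am-11:15 am is disjoint → start new block.
8:00 am-10:15 am overlaps/touches 5:15 am-11:15 am → extend to 5:15 am-11:15 am.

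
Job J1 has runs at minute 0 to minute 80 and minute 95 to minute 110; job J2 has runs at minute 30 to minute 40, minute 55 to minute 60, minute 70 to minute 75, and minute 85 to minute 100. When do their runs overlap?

minute 30 to minute 40, minute 55 to minute 60, minute 70 to minute 75, minute 95 to minute 100

minute 0 to minute 80 overlaps B on minute 30 to minute 40, minute 55 to minute 60, minute 70 to minute 75.
minute 95 to minute 110 overlaps B on minute 95 to minute 100.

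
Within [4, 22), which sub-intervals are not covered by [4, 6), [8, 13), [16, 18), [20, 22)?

Covered (merged): [4, 6), [8, 13), [16, 18), [20, 22).
Complement within [4, 22): [6, 8), [13, 16), [18, 20).

[6, 8) ∪ [13, 16) ∪ [18, 20)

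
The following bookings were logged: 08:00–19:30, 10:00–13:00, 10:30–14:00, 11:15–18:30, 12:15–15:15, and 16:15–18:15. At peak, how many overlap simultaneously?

5

At 12:15, 5 of the intervals are simultaneously active.
No point has more.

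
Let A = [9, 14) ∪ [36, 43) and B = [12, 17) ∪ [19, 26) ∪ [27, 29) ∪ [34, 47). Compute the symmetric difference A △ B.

A \ B = [9, 12).
B \ A = [14, 17), [19, 26), [27, 29), [34, 36), [43, 47).
Union of the two gives the symmetric difference.

[9, 12) ∪ [14, 17) ∪ [19, 26) ∪ [27, 29) ∪ [34, 36) ∪ [43, 47)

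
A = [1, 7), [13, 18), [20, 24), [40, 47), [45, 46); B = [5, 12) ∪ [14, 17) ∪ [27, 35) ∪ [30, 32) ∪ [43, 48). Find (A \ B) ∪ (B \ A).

First set merges to [1, 7), [13, 18), [20, 24), [40, 47).
Second set merges to [5, 12), [14, 17), [27, 35), [43, 48).
A but not B: [1, 5), [13, 14), [17, 18), [20, 24), [40, 43).
B but not A: [7, 12), [27, 35), [47, 48).
Combining gives A △ B.

[1, 5) ∪ [7, 12) ∪ [13, 14) ∪ [17, 18) ∪ [20, 24) ∪ [27, 35) ∪ [40, 43) ∪ [47, 48)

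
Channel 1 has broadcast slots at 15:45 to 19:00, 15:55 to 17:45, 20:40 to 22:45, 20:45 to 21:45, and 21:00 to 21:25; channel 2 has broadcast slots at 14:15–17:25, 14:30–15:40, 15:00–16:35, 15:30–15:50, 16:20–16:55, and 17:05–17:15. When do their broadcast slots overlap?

15:45–17:25

Merge the first list: 15:45–19:00, 20:40–22:45.
Merge the second list: 14:15–17:25.
15:45–19:00 meets the second set on 15:45–17:25.
20:40–22:45: no overlap with the second set.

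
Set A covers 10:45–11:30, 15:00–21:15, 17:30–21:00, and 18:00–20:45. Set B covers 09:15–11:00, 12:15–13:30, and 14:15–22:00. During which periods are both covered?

10:45–11:00, 15:00–21:15

Merge the first list: 10:45–11:30, 15:00–21:15.
10:45–11:30 meets the second set on 10:45–11:00.
15:00–21:15 meets the second set on 15:00–21:15.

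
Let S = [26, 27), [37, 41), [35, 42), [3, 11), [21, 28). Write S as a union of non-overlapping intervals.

[3, 11) ∪ [21, 28) ∪ [35, 42)

Sort by start: [3, 11), [21, 28), [26, 27), [35, 42), [37, 41).
[21, 28) is disjoint → start new block.
[26, 27) overlaps/touches [21, 28) → extend to [21, 28).
[35, 42) is disjoint → start new block.
[37, 41) overlaps/touches [35, 42) → extend to [35, 42).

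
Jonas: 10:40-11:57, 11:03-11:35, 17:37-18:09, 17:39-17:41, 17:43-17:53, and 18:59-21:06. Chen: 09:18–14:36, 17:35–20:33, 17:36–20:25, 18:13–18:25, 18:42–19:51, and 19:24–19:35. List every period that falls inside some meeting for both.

Merge the first list: 10:40–11:57, 17:37–18:09, 18:59–21:06.
Merge the second list: 09:18–14:36, 17:35–20:33.
10:40–11:57 overlaps B on 10:40–11:57.
17:37–18:09 overlaps B on 17:37–18:09.
18:59–21:06 overlaps B on 18:59–20:33.

10:40–11:57, 17:37–18:09, 18:59–20:33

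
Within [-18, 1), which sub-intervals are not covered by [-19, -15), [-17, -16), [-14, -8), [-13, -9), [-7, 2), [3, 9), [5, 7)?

[-15, -14) ∪ [-8, -7)

The merged coverage is [-19, -15), [-14, -8), [-7, 2), [3, 9).
Complement within [-18, 1): [-15, -14), [-8, -7).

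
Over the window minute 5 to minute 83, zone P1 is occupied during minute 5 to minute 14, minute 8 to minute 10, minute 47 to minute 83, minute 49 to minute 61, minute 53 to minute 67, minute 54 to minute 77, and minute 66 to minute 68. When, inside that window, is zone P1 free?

minute 14 to minute 47

After merging, the occupied span is minute 5 to minute 14, minute 47 to minute 83.
Complement within minute 5 to minute 83: minute 14 to minute 47.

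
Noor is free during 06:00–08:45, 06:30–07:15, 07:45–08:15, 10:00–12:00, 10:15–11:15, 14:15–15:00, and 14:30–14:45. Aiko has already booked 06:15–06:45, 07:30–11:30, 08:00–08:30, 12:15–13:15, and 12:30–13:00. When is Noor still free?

A, merged: 06:00–08:45, 10:00–12:00, 14:15–15:00.
B, merged: 06:15–06:45, 07:30–11:30, 12:15–13:15.
06:00–08:45 minus B → 06:00–06:15, 06:45–07:30.
10:00–12:00 minus B → 11:30–12:00.
14:15–15:00: no B overlap → unchanged.

06:00–06:15, 06:45–07:30, 11:30–12:00, 14:15–15:00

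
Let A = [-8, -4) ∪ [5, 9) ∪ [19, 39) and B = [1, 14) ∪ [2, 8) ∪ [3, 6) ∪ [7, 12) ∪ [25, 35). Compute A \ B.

[-8, -4) ∪ [19, 25) ∪ [35, 39)

B, merged: [1, 14), [25, 35).
[-8, -4): no B overlap → unchanged.
[5, 9): fully covered by B → removed.
[19, 39) minus B → [19, 25), [35, 39).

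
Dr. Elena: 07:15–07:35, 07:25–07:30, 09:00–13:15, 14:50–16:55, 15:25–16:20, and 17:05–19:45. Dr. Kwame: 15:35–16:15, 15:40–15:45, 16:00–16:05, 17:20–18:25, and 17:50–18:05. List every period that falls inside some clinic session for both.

15:35–16:15, 17:20–18:25

First set merges to 07:15–07:35, 09:00–13:15, 14:50–16:55, 17:05–19:45.
Second set merges to 15:35–16:15, 17:20–18:25.
07:15–07:35 meets no B interval.
09:00–13:15 meets no B interval.
14:50–16:55 ∩ B → 15:35–16:15.
17:05–19:45 ∩ B → 17:20–18:25.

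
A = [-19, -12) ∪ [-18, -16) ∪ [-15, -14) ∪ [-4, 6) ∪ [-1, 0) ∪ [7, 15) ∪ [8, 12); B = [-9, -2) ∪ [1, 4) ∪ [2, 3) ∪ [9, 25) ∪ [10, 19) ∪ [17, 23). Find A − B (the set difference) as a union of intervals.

[-19, -12) ∪ [-2, 1) ∪ [4, 6) ∪ [7, 9)

First set merges to [-19, -12), [-4, 6), [7, 15).
Second set merges to [-9, -2), [1, 4), [9, 25).
[-19, -12): nothing removed.
[-4, 6) \ B = [-2, 1), [4, 6).
[7, 15) \ B = [7, 9).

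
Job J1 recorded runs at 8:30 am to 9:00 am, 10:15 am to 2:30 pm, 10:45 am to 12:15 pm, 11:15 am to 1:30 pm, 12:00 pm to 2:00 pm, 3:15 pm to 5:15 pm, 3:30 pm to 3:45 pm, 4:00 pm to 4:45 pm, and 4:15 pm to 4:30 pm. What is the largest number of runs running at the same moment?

4

Walk the sorted start/end points keeping a running depth.
The depth first hits 4 at 12:00 pm.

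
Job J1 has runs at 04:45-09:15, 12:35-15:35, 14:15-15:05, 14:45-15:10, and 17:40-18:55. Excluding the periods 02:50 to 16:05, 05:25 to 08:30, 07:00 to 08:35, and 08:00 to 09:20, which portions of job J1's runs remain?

A, merged: 04:45–09:15, 12:35–15:35, 17:40–18:55.
B, merged: 02:50–16:05.
04:45–09:15: fully covered by B → removed.
12:35–15:35: fully covered by B → removed.
17:40–18:55: no B overlap → unchanged.

17:40–18:55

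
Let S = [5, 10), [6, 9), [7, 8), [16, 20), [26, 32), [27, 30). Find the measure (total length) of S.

Merged: [5, 10), [16, 20), [26, 32).
Lengths: 5 + 4 + 6 = 15.

15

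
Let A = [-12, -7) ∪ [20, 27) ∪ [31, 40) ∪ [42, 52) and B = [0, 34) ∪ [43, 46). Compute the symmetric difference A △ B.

[-12, -7) ∪ [0, 20) ∪ [27, 31) ∪ [34, 40) ∪ [42, 43) ∪ [46, 52)

Only in the first: [-12, -7), [34, 40), [42, 43), [46, 52).
Only in the second: [0, 20), [27, 31).
Together these are the periods covered by exactly one.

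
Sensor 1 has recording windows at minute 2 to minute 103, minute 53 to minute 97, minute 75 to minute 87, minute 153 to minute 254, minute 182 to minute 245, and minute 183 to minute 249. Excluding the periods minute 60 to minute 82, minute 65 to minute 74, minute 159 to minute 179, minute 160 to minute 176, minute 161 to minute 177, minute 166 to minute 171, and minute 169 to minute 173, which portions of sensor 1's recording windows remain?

minute 2 to minute 60, minute 82 to minute 103, minute 153 to minute 159, minute 179 to minute 254

A, merged: minute 2 to minute 103, minute 153 to minute 254.
B, merged: minute 60 to minute 82, minute 159 to minute 179.
minute 2 to minute 103 \ B = minute 2 to minute 60, minute 82 to minute 103.
minute 153 to minute 254 \ B = minute 153 to minute 159, minute 179 to minute 254.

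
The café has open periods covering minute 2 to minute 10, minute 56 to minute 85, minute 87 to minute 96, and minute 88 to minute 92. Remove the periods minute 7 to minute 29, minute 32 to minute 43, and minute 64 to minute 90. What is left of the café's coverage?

minute 2 to minute 7, minute 56 to minute 64, minute 90 to minute 96

A, merged: minute 2 to minute 10, minute 56 to minute 85, minute 87 to minute 96.
minute 2 to minute 10 with B removed leaves minute 2 to minute 7.
minute 56 to minute 85 with B removed leaves minute 56 to minute 64.
minute 87 to minute 96 with B removed leaves minute 90 to minute 96.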